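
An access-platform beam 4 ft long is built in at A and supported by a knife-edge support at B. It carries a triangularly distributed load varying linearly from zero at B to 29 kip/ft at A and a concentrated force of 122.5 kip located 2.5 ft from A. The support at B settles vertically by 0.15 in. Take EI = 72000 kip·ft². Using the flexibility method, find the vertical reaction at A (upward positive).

Take the reaction at B as the redundant and release it; the primary structure is a cantilever fixed at A.
Deflection at B on the released cantilever, summing each load's contribution:
  triangular load, peak 29 at the fixed end: w₀L⁴/(30EI) = 247.5/EI
  point load 122.5 at a = 2.5: Pa²(3L − a)/(6EI) = 1212/EI
  δ_0 = 1460/EI
Flexibility coefficient — unit upward force at B: δ_{BB} = L³/(3EI) = 21.33/EI.
With EI = 72000 kip·ft²: δ_0 = 0.020274 ft and δ_{BB} = 0.000296 ft/kip.
Compatibility — the beam at B must follow the support down by 0.0125 ft: δ_0 − R_B·δ_{BB} = 0.0125, so R_B = (0.020274 − 0.0125)/0.000296 = 26.24 kip.
Vertical equilibrium: R_A = ΣP − R_B = 180.5 − 26.24 = 154.3 kip.

R_A = 154.3 kip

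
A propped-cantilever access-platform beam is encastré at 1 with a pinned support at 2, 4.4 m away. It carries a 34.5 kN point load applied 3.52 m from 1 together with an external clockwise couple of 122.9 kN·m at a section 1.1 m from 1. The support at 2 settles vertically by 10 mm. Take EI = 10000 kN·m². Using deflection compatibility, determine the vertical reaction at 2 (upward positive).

R_2 = 39.1 kN

Choose R_2 as the redundant. The primary structure is the cantilever fixed at 1.
Free-end deflection of the primary structure under the applied loading (downward +):
  point load 34.5 at a = 3.52: Pa²(3L − a)/(6EI) = 689.6/EI
  clockwise couple 122.9 at a = 1.1: M₀a(2L − a)/(2EI) = 520.5/EI
  δ_0 = 1210/EI
Flexibility coefficient — unit upward force at 2: δ_{22} = L³/(3EI) = 28.39/EI.
With EI = 10000 kN·m²: δ_0 = 0.12101 m and δ_{22} = 0.002839 m/kN.
Compatibility — the beam at 2 must follow the support down by 0.01 m: δ_0 − R_2·δ_{22} = 0.01, so R_2 = (0.12101 − 0.01)/0.002839 = 39.1 kN.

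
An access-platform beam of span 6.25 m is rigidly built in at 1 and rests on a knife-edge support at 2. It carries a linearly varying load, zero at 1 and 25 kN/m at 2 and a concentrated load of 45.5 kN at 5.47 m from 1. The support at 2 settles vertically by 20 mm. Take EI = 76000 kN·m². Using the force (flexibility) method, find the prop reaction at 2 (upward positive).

R_2 = 61.32 kN

Release the roller at 2. Primary structure: cantilever fixed at 1.
Primary-structure tip deflection at 2 by superposition:
  triangular load, peak 25 at the free end: 11w₀L⁴/(120EI) = 3497/EI
  point load 45.5 at a = 5.47: Pa²(3L − a)/(6EI) = 3013/EI
  δ_0 = 6510/EI
Flexibility coefficient — unit upward force at 2: δ_{22} = L³/(3EI) = 81.38/EI.
With EI = 76000 kN·m²: δ_0 = 0.085658 m and δ_{22} = 0.001071 m/kN.
Compatibility — the beam at 2 must follow the support down by 0.02 m: δ_0 − R_2·δ_{22} = 0.02, so R_2 = (0.085658 − 0.02)/0.001071 = 61.32 kN.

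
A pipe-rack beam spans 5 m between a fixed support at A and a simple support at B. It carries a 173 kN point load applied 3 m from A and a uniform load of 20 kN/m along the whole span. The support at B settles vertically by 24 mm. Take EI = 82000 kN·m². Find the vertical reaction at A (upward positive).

Release the roller at B. Primary structure: cantilever fixed at A.
Deflection at B on the released cantilever, summing each load's contribution:
  point load 173 at a = 3: Pa²(3L − a)/(6EI) = 3114/EI
  UDL 20: wL⁴/(8EI) = 1562/EI
  δ_0 = 4676/EI
Flexibility coefficient — unit upward force at B: δ_{BB} = L³/(3EI) = 41.67/EI.
With EI = 82000 kN·m²: δ_0 = 0.05703 m and δ_{BB} = 0.000508 m/kN.
Compatibility — the beam at B must follow the support down by 0.024 m: δ_0 − R_B·δ_{BB} = 0.024, so R_B = (0.05703 − 0.024)/0.000508 = 65 kN.
Vertical equilibrium: R_A = ΣP − R_B = 273 − 65 = 208 kN.

R_A = 208 kN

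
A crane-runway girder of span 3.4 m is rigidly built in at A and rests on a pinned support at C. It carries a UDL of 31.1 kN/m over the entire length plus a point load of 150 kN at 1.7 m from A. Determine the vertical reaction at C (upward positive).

Release the roller at C. Primary structure: cantilever fixed at A.
Free-end deflection of the primary structure under the applied loading (downward +):
  UDL 31.1: wL⁴/(8EI) = 519.5/EI
  point load 150 at a = 1.7: Pa²(3L − a)/(6EI) = 614.1/EI
  δ_0 = 1134/EI
Tip deflection under a unit load at C: L³/(3EI) = 13.1/EI.
The prop prevents deflection at C: R_C = δ_0/δ_{CC} = 1134/13.1 = 86.53 kN.

R_C = 86.53 kN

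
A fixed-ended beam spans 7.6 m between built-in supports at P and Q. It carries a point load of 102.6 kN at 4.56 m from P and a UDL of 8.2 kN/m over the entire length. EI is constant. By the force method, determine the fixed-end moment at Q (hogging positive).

Take the two fixed-end moments M_P, M_Q as redundants; the released structure is the simple span PQ.
End rotations of the released simple span under the applied load (×1/EI):
  at P: point load 102.6 at a = 4.56: Pab(L + b)/(6LEI) = 331.9/EI
  at Q: point load 102.6 at a = 4.56: Pab(L + a)/(6LEI) = 379.3/EI
  at P: UDL 8.2: wL³/(24EI) = 150/EI
  at Q: UDL 8.2: wL³/(24EI) = 150/EI
  θ_P0 = 481.8/EI,  θ_Q0 = 529.3/EI
Flexibility coefficients: a unit moment at one end gives L/(3EI) there and L/(6EI) at the far end, so f₁₁ = f₂₂ = 2.533/EI and f₁₂ = f₂₁ = 1.267/EI.
Compatibility — zero rotation at each built-in end:
  2.533 M_P + 1.267 M_Q = 481.8
  1.267 M_P + 2.533 M_Q = 529.3
Solving the pair gives M_P = 114.3 kN·m and M_Q = 151.8 kN·m (hogging).

M_Q = 151.8 kN·m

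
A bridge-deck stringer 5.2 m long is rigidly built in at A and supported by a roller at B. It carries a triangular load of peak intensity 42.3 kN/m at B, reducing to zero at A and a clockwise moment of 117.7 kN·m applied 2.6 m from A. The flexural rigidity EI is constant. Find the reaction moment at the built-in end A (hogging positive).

M_A = 52.01 kN·m

Choose R_B as the redundant. The primary structure is the cantilever fixed at A.
Free-end deflection of the primary structure under the applied loading (downward +):
  triangular load, peak 42.3 at the free end: 11w₀L⁴/(120EI) = 2835/EI
  clockwise couple 117.7 at a = 2.6: M₀a(2L − a)/(2EI) = 1193/EI
  δ_0 = 4029/EI
Tip deflection under a unit load at B: L³/(3EI) = 46.87/EI.
The prop prevents deflection at B: R_B = δ_0/δ_{BB} = 4029/46.87 = 85.95 kN.
Moment equilibrium about A: M_A = Σ(load moments about A) − R_B·L = 499 − 85.95×5.2 = 52.01 kN·m.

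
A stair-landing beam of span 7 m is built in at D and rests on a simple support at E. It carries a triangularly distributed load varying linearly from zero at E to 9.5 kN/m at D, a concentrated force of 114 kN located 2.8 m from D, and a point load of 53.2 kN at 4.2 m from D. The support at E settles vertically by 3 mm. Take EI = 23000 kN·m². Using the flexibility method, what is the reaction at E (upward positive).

Release the roller at E. Primary structure: cantilever fixed at D.
Free-end deflection of the primary structure under the applied loading (downward +):
  triangular load, peak 9.5 at the fixed end: w₀L⁴/(30EI) = 760.3/EI
  point load 114 at a = 2.8: Pa²(3L − a)/(6EI) = 2711/EI
  point load 53.2 at a = 4.2: Pa²(3L − a)/(6EI) = 2628/EI
  δ_0 = 6099/EI
Flexibility coefficient — unit upward force at E: δ_{EE} = L³/(3EI) = 114.3/EI.
With EI = 23000 kN·m²: δ_0 = 0.26518 m and δ_{EE} = 0.004971 m/kN.
Compatibility — the beam at E must follow the support down by 0.003 m: δ_0 − R_E·δ_{EE} = 0.003, so R_E = (0.26518 − 0.003)/0.004971 = 52.74 kN.

R_E = 52.74 kN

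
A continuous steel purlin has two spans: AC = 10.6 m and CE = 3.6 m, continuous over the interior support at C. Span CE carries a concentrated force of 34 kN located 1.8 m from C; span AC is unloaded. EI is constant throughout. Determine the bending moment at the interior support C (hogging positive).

M_C = 5.818 kN·m

Insert a hinge at C; M_C is the redundant, and each span becomes simply supported.
Discontinuity in slope at C on the released structure — sum the simple-span end rotations:
  span CE: point load 34 at a = 1.8: Pab(L + b)/(6LEI) = 27.54/EI
  relative rotation θ_0 = (0 + 27.54)/EI = 27.54/EI
A unit hogging moment at C produces rotation L₁/(3EI) + L₂/(3EI) = 4.733/EI.
Compatibility: M_C·(L₁+L₂)/(3EI) = θ_0, giving M_C = 5.818 kN·m (hogging).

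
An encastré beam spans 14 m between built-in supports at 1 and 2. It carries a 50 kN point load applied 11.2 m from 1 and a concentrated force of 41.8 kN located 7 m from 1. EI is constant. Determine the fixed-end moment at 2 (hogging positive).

Take the two fixed-end moments M_1, M_2 as redundants; the released structure is the simple span 12.
End rotations of the released simple span under the applied load (×1/EI):
  at 1: point load 50 at a = 11.2: Pab(L + b)/(6LEI) = 313.6/EI
  at 2: point load 50 at a = 11.2: Pab(L + a)/(6LEI) = 470.4/EI
  at 1: point load 41.8 at a = 7: Pab(L + b)/(6LEI) = 512/EI
  at 2: point load 41.8 at a = 7: Pab(L + a)/(6LEI) = 512/EI
  θ_10 = 825.6/EI,  θ_20 = 982.5/EI
Flexibility coefficients: a unit moment at one end gives L/(3EI) there and L/(6EI) at the far end, so f₁₁ = f₂₂ = 4.667/EI and f₁₂ = f₂₁ = 2.333/EI.
Compatibility — zero rotation at each built-in end:
  4.667 M_1 + 2.333 M_2 = 825.6
  2.333 M_1 + 4.667 M_2 = 982.5
Solving the pair gives M_1 = 95.55 kN·m and M_2 = 162.8 kN·m (hogging).

M_2 = 162.8 kN·m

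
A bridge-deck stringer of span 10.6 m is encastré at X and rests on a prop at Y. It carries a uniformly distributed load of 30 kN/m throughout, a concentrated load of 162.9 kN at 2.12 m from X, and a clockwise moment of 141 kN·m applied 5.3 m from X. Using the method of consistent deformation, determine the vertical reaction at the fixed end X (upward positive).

R_X = 337.6 kN

Release the roller at Y. Primary structure: cantilever fixed at X.
Deflection at Y on the released cantilever, summing each load's contribution:
  UDL 30: wL⁴/(8EI) = 47343/EI
  point load 162.9 at a = 2.12: Pa²(3L − a)/(6EI) = 3622/EI
  clockwise couple 141 at a = 5.3: M₀a(2L − a)/(2EI) = 5941/EI
  δ_0 = 56906/EI
Flexibility coefficient — unit upward force at Y: δ_{YY} = L³/(3EI) = 397/EI.
Compatibility at Y: δ_0 − R_Y·δ_{YY} = 0, so R_Y = 56906/397 = 143.3 kN.
Vertical equilibrium: R_X = ΣP − R_Y = 480.9 − 143.3 = 337.6 kN.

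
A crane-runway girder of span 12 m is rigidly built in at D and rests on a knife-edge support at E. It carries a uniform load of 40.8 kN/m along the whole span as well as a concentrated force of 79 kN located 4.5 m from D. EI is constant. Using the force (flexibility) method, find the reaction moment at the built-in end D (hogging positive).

M_D = 914.9 kN·m

Release the roller at E. Primary structure: cantilever fixed at D.
Primary-structure tip deflection at E by superposition:
  UDL 40.8: wL⁴/(8EI) = 105754/EI
  point load 79 at a = 4.5: Pa²(3L − a)/(6EI) = 8399/EI
  δ_0 = 114152/EI
Tip deflection under a unit load at E: L³/(3EI) = 576/EI.
The prop prevents deflection at E: R_E = δ_0/δ_{EE} = 114152/576 = 198.2 kN.
Moment equilibrium about D: M_D = Σ(load moments about D) − R_E·L = 3293 − 198.2×12 = 914.9 kN·m.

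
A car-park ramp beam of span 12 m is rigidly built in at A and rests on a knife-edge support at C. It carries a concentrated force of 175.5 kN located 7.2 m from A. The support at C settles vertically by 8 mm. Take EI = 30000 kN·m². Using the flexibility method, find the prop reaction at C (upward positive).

R_C = 75.4 kN

Remove the prop at C; the released (primary) structure is a cantilever built in at A.
Deflection at C on the released cantilever, summing each load's contribution:
  point load 175.5 at a = 7.2: Pa²(3L − a)/(6EI) = 43670/EI
Flexibility coefficient — unit upward force at C: δ_{CC} = L³/(3EI) = 576/EI.
With EI = 30000 kN·m²: δ_0 = 1.4557 m and δ_{CC} = 0.0192 m/kN.
Compatibility — the beam at C must follow the support down by 0.008 m: δ_0 − R_C·δ_{CC} = 0.008, so R_C = (1.4557 − 0.008)/0.0192 = 75.4 kN.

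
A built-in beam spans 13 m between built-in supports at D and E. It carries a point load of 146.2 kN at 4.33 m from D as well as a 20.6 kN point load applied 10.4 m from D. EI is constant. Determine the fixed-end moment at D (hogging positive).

M_D = 290.1 kN·m

Release both end moments; the primary structure is a simply-supported span DE with redundants M_D and M_E.
Simple-span end rotations at D and E under the given loads:
  at D: point load 146.2 at a = 4.33: Pab(L + b)/(6LEI) = 1525/EI
  at E: point load 146.2 at a = 4.33: Pab(L + a)/(6LEI) = 1219/EI
  at D: point load 20.6 at a = 10.4: Pab(L + b)/(6LEI) = 111.4/EI
  at E: point load 20.6 at a = 10.4: Pab(L + a)/(6LEI) = 167.1/EI
  θ_D0 = 1636/EI,  θ_E0 = 1387/EI
Flexibility coefficients: a unit moment at one end gives L/(3EI) there and L/(6EI) at the far end, so f₁₁ = f₂₂ = 4.333/EI and f₁₂ = f₂₁ = 2.167/EI.
Compatibility — zero rotation at each built-in end:
  4.333 M_D + 2.167 M_E = 1636
  2.167 M_D + 4.333 M_E = 1387
Solving the pair gives M_D = 290.1 kN·m and M_E = 174.9 kN·m (hogging).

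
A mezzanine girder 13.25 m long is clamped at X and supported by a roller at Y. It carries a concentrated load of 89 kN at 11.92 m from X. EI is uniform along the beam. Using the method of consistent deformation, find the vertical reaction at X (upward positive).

R_X = 13.36 kN

Release the roller at Y. Primary structure: cantilever fixed at X.
Deflection at Y on the released cantilever, summing each load's contribution:
  point load 89 at a = 11.92: Pa²(3L − a)/(6EI) = 58655/EI
Tip deflection under a unit load at Y: L³/(3EI) = 775.4/EI.
Compatibility at Y: δ_0 − R_Y·δ_{YY} = 0, so R_Y = 58655/775.4 = 75.64 kN.
Vertical equilibrium: R_X = ΣP − R_Y = 89 − 75.64 = 13.36 kN.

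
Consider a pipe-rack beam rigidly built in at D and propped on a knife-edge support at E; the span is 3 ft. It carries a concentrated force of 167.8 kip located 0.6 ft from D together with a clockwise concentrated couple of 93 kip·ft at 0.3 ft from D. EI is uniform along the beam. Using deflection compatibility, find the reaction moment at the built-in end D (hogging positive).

Choose R_E as the redundant. The primary structure is the cantilever fixed at D.
Downward deflection at the released point E due to the loads:
  point load 167.8 at a = 0.6: Pa²(3L − a)/(6EI) = 84.57/EI
  clockwise couple 93 at a = 0.3: M₀a(2L − a)/(2EI) = 79.52/EI
  δ_0 = 164.1/EI
Tip deflection under a unit load at E: L³/(3EI) = 9/EI.
The prop prevents deflection at E: R_E = δ_0/δ_{EE} = 164.1/9 = 18.23 kip.
Moment equilibrium about D: M_D = Σ(load moments about D) − R_E·L = 193.7 − 18.23×3 = 139 kip·ft.

M_D = 139 kip·ft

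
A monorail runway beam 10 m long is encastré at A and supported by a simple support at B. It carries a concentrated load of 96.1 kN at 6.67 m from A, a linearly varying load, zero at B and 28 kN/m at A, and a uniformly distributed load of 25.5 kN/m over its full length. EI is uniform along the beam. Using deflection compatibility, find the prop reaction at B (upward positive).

Remove the prop at B; the released (primary) structure is a cantilever built in at A.
Deflection at B on the released cantilever, summing each load's contribution:
  point load 96.1 at a = 6.67: Pa²(3L − a)/(6EI) = 16624/EI
  triangular load, peak 28 at the fixed end: w₀L⁴/(30EI) = 9333/EI
  UDL 25.5: wL⁴/(8EI) = 31875/EI
  δ_0 = 57832/EI
Flexibility coefficient — unit upward force at B: δ_{BB} = L³/(3EI) = 333.3/EI.
The prop prevents deflection at B: R_B = δ_0/δ_{BB} = 57832/333.3 = 173.5 kN.

R_B = 173.5 kN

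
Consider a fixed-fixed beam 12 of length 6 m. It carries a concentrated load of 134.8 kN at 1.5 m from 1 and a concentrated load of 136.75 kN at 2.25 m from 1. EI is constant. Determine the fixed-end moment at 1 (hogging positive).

M_1 = 233.9 kN·m

Take the two fixed-end moments M_1, M_2 as redundants; the released structure is the simple span 12.
Simple-span end rotations at 1 and 2 under the given loads:
  at 1: point load 134.8 at a = 1.5: Pab(L + b)/(6LEI) = 265.4/EI
  at 2: point load 134.8 at a = 1.5: Pab(L + a)/(6LEI) = 189.6/EI
  at 1: point load 136.75 at a = 2.25: Pab(L + b)/(6LEI) = 312.5/EI
  at 2: point load 136.75 at a = 2.25: Pab(L + a)/(6LEI) = 264.4/EI
  θ_10 = 577.9/EI,  θ_20 = 454/EI
Flexibility coefficients: a unit moment at one end gives L/(3EI) there and L/(6EI) at the far end, so f₁₁ = f₂₂ = 2/EI and f₁₂ = f₂₁ = 1/EI.
Compatibility — zero rotation at each built-in end:
  2 M_1 + 1 M_2 = 577.9
  1 M_1 + 2 M_2 = 454
Solving the pair gives M_1 = 233.9 kN·m and M_2 = 110 kN·m (hogging).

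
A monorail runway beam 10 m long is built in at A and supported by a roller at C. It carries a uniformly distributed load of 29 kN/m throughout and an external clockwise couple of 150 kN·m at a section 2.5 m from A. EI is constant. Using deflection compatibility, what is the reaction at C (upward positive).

R_C = 118.6 kN

Remove the prop at C; the released (primary) structure is a cantilever built in at A.
Downward deflection at the released point C due to the loads:
  UDL 29: wL⁴/(8EI) = 36250/EI
  clockwise couple 150 at a = 2.5: M₀a(2L − a)/(2EI) = 3281/EI
  δ_0 = 39531/EI
Tip deflection under a unit load at C: L³/(3EI) = 333.3/EI.
The prop prevents deflection at C: R_C = δ_0/δ_{CC} = 39531/333.3 = 118.6 kN.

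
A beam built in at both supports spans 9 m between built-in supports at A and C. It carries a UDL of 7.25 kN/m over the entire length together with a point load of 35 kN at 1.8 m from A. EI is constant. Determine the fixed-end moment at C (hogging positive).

M_C = 59.02 kN·m

Release both end moments; the primary structure is a simply-supported span AC with redundants M_A and M_C.
End rotations of the released simple span under the applied load (×1/EI):
  at A: UDL 7.25: wL³/(24EI) = 220.2/EI
  at C: UDL 7.25: wL³/(24EI) = 220.2/EI
  at A: point load 35 at a = 1.8: Pab(L + b)/(6LEI) = 136.1/EI
  at C: point load 35 at a = 1.8: Pab(L + a)/(6LEI) = 90.72/EI
  θ_A0 = 356.3/EI,  θ_C0 = 310.9/EI
Flexibility coefficients: a unit moment at one end gives L/(3EI) there and L/(6EI) at the far end, so f₁₁ = f₂₂ = 3/EI and f₁₂ = f₂₁ = 1.5/EI.
Compatibility — zero rotation at each built-in end:
  3 M_A + 1.5 M_C = 356.3
  1.5 M_A + 3 M_C = 310.9
Solving the pair gives M_A = 89.26 kN·m and M_C = 59.02 kN·m (hogging).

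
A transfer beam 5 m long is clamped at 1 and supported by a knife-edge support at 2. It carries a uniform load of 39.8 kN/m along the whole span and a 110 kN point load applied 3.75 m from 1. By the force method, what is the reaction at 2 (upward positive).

Release the roller at 2. Primary structure: cantilever fixed at 1.
Free-end deflection of the primary structure under the applied loading (downward +):
  UDL 39.8: wL⁴/(8EI) = 3109/EI
  point load 110 at a = 3.75: Pa²(3L − a)/(6EI) = 2900/EI
  δ_0 = 6010/EI
Tip deflection under a unit load at 2: L³/(3EI) = 41.67/EI.
The prop prevents deflection at 2: R_2 = δ_0/δ_{22} = 6010/41.67 = 144.2 kN.

R_2 = 144.2 kN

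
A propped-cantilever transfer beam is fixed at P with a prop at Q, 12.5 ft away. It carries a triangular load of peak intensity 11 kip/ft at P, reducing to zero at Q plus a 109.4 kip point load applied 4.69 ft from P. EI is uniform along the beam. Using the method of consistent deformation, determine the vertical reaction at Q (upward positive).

R_Q = 33.96 kip

Remove the prop at Q; the released (primary) structure is a cantilever built in at P.
Deflection at Q on the released cantilever, summing each load's contribution:
  triangular load, peak 11 at the fixed end: w₀L⁴/(30EI) = 8952/EI
  point load 109.4 at a = 4.69: Pa²(3L − a)/(6EI) = 13159/EI
  δ_0 = 22111/EI
Flexibility coefficient — unit upward force at Q: δ_{QQ} = L³/(3EI) = 651/EI.
Compatibility at Q: δ_0 − R_Q·δ_{QQ} = 0, so R_Q = 22111/651 = 33.96 kip.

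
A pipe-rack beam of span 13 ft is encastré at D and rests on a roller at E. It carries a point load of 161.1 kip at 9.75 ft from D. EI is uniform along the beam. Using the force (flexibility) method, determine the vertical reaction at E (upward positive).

Release the roller at E. Primary structure: cantilever fixed at D.
Deflection at E on the released cantilever, summing each load's contribution:
  point load 161.1 at a = 9.75: Pa²(3L − a)/(6EI) = 74659/EI
Tip deflection under a unit load at E: L³/(3EI) = 732.3/EI.
The prop prevents deflection at E: R_E = δ_0/δ_{EE} = 74659/732.3 = 101.9 kip.

R_E = 101.9 kip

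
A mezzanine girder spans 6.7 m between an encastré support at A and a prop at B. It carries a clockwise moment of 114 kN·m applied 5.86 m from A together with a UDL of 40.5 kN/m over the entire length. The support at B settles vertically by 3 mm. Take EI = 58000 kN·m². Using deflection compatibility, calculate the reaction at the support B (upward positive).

Take the reaction at B as the redundant and release it; the primary structure is a cantilever fixed at A.
Downward deflection at the released point B due to the loads:
  clockwise couple 114 at a = 5.86: M₀a(2L − a)/(2EI) = 2519/EI
  UDL 40.5: wL⁴/(8EI) = 10202/EI
  δ_0 = 12720/EI
Tip deflection under a unit load at B: L³/(3EI) = 100.3/EI.
With EI = 58000 kN·m²: δ_0 = 0.21931 m and δ_{BB} = 0.001729 m/kN.
Compatibility — the beam at B must follow the support down by 0.003 m: δ_0 − R_B·δ_{BB} = 0.003, so R_B = (0.21931 − 0.003)/0.001729 = 125.1 kN.

R_B = 125.1 kN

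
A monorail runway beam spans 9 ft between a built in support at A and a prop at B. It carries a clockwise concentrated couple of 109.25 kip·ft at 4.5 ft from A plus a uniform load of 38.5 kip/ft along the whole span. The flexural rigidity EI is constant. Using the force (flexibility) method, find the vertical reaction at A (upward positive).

R_A = 202.9 kip

Release the roller at B. Primary structure: cantilever fixed at A.
Downward deflection at the released point B due to the loads:
  clockwise couple 109.25 at a = 4.5: M₀a(2L − a)/(2EI) = 3318/EI
  UDL 38.5: wL⁴/(8EI) = 31575/EI
  δ_0 = 34893/EI
Flexibility coefficient — unit upward force at B: δ_{BB} = L³/(3EI) = 243/EI.
The prop prevents deflection at B: R_B = δ_0/δ_{BB} = 34893/243 = 143.6 kip.
Vertical equilibrium: R_A = ΣP − R_B = 346.5 − 143.6 = 202.9 kip.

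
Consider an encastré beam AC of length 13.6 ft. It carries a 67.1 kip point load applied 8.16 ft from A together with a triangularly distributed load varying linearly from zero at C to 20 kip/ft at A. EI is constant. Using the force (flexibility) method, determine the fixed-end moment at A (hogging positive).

M_A = 272.6 kip·ft

Take the two fixed-end moments M_A, M_C as redundants; the released structure is the simple span AC.
Simple-span end rotations at A and C under the given loads:
  at A: point load 67.1 at a = 8.16: Pab(L + b)/(6LEI) = 695/EI
  at C: point load 67.1 at a = 8.16: Pab(L + a)/(6LEI) = 794.3/EI
  at A: triangular load, peak 20: w₀L³/(45EI) = 1118/EI
  at C: triangular load, peak 20: 7w₀L³/(360EI) = 978.2/EI
  θ_A0 = 1813/EI,  θ_C0 = 1773/EI
Flexibility coefficients: a unit moment at one end gives L/(3EI) there and L/(6EI) at the far end, so f₁₁ = f₂₂ = 4.533/EI and f₁₂ = f₂₁ = 2.267/EI.
Compatibility — zero rotation at each built-in end:
  4.533 M_A + 2.267 M_C = 1813
  2.267 M_A + 4.533 M_C = 1773
Solving the pair gives M_A = 272.6 kip·ft and M_C = 254.7 kip·ft (hogging).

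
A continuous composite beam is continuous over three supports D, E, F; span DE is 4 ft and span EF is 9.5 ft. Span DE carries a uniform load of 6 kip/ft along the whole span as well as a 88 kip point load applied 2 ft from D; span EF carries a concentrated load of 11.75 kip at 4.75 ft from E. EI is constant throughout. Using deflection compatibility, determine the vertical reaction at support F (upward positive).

R_F = 1.892 kip

Release continuity at E by inserting a hinge; the redundant is the internal moment M_E. The primary structure is two simply-supported spans DE and EF.
Rotations at E on the released spans (each span's end-slope, ×1/EI):
  span DE: UDL 6: wL³/(24EI) = 16/EI
  span DE: point load 88 at a = 2: Pab(L + a)/(6LEI) = 88/EI
  span EF: point load 11.75 at a = 4.75: Pab(L + b)/(6LEI) = 66.28/EI
  relative rotation θ_0 = (104 + 66.28)/EI = 170.3/EI
A unit hogging moment at E produces rotation L₁/(3EI) + L₂/(3EI) = 4.5/EI.
Compatibility: M_E·(L₁+L₂)/(3EI) = θ_0, giving M_E = 37.84 kip·ft (hogging).
Span EF, ΣM about F: R_E^{EF}·9.5 = 55.81 + 37.84, so R_E^{EF} = 9.858 kip and R_F = 11.75 − 9.858 = 1.892 kip.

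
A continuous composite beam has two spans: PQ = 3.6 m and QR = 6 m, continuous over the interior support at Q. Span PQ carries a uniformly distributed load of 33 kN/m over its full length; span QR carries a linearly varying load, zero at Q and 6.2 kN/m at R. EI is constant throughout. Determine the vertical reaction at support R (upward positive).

Insert a hinge at Q; M_Q is the redundant, and each span becomes simply supported.
End slopes at the hinge Q, treating each span as simply supported:
  span PQ: UDL 33: wL³/(24EI) = 64.15/EI
  span QR: triangular load, peak 6.2: 7w₀L³/(360EI) = 26.04/EI
  relative rotation θ_0 = (64.15 + 26.04)/EI = 90.19/EI
A unit hogging moment at Q produces rotation L₁/(3EI) + L₂/(3EI) = 3.2/EI.
Slope continuity at Q: θ_0 = M_Q·3.2/EI, so M_Q = 90.19/3.2 = 28.18 kN·m (hogging).
Span QR, ΣM about R: R_Q^{QR}·6 = 37.2 + 28.18, so R_Q^{QR} = 10.9 kN and R_R = 18.6 − 10.9 = 7.702 kN.

R_R = 7.702 kN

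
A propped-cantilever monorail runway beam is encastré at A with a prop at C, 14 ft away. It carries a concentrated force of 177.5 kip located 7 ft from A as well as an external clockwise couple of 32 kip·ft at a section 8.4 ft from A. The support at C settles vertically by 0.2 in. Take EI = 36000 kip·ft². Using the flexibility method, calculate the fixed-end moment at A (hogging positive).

M_A = 466.8 kip·ft

Release the roller at C. Primary structure: cantilever fixed at A.
Downward deflection at the released point C due to the loads:
  point load 177.5 at a = 7: Pa²(3L − a)/(6EI) = 50735/EI
  clockwise couple 32 at a = 8.4: M₀a(2L − a)/(2EI) = 2634/EI
  δ_0 = 53370/EI
Tip deflection under a unit load at C: L³/(3EI) = 914.7/EI.
With EI = 36000 kip·ft²: δ_0 = 1.4825 ft and δ_{CC} = 0.025407 ft/kip.
Compatibility — the beam at C must follow the support down by 0.01667 ft: δ_0 − R_C·δ_{CC} = 0.01667, so R_C = (1.4825 − 0.01667)/0.025407 = 57.69 kip.
Moment equilibrium about A: M_A = Σ(load moments about A) − R_C·L = 1274 − 57.69×14 = 466.8 kip·ft.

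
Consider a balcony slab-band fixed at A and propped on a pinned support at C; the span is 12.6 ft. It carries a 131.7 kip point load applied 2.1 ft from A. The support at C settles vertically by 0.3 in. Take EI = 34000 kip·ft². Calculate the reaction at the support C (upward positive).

Choose R_C as the redundant. The primary structure is the cantilever fixed at A.
Free-end deflection of the primary structure under the applied loading (downward +):
  point load 131.7 at a = 2.1: Pa²(3L − a)/(6EI) = 3456/EI
Flexibility coefficient — unit upward force at C: δ_{CC} = L³/(3EI) = 666.8/EI.
With EI = 34000 kip·ft²: δ_0 = 0.10164 ft and δ_{CC} = 0.019612 ft/kip.
Compatibility — the beam at C must follow the support down by 0.025 ft: δ_0 − R_C·δ_{CC} = 0.025, so R_C = (0.10164 − 0.025)/0.019612 = 3.908 kip.

R_C = 3.908 kip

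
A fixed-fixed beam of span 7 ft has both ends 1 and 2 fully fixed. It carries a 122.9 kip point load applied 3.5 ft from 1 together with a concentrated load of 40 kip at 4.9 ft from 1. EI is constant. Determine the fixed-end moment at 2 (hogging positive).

M_2 = 148.7 kip·ft

Release both end moments; the primary structure is a simply-supported span 12 with redundants M_1 and M_2.
On the primary (simply-supported) span, the end slopes from the loading are:
  at 1: point load 122.9 at a = 3.5: Pab(L + b)/(6LEI) = 376.4/EI
  at 2: point load 122.9 at a = 3.5: Pab(L + a)/(6LEI) = 376.4/EI
  at 1: point load 40 at a = 4.9: Pab(L + b)/(6LEI) = 89.18/EI
  at 2: point load 40 at a = 4.9: Pab(L + a)/(6LEI) = 116.6/EI
  θ_10 = 465.6/EI,  θ_20 = 493/EI
Flexibility coefficients: a unit moment at one end gives L/(3EI) there and L/(6EI) at the far end, so f₁₁ = f₂₂ = 2.333/EI and f₁₂ = f₂₁ = 1.167/EI.
Compatibility — zero rotation at each built-in end:
  2.333 M_1 + 1.167 M_2 = 465.6
  1.167 M_1 + 2.333 M_2 = 493
Solving the pair gives M_1 = 125.2 kip·ft and M_2 = 148.7 kip·ft (hogging).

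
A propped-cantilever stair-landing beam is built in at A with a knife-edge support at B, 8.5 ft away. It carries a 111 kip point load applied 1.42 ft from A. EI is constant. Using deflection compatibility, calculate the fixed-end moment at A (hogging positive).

Release the roller at B. Primary structure: cantilever fixed at A.
Free-end deflection of the primary structure under the applied loading (downward +):
  point load 111 at a = 1.42: Pa²(3L − a)/(6EI) = 898.3/EI
Flexibility coefficient — unit upward force at B: δ_{BB} = L³/(3EI) = 204.7/EI.
Compatibility at B: δ_0 − R_B·δ_{BB} = 0, so R_B = 898.3/204.7 = 4.388 kip.
Moment equilibrium about A: M_A = Σ(load moments about A) − R_B·L = 157.6 − 4.388×8.5 = 120.3 kip·ft.

M_A = 120.3 kip·ft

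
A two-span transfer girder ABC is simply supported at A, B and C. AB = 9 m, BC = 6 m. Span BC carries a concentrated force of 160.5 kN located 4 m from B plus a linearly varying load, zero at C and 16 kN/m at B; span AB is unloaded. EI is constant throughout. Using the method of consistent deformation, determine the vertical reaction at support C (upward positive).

R_C = 110.9 kN

Release continuity at B by inserting a hinge; the redundant is the internal moment M_B. The primary structure is two simply-supported spans AB and BC.
Rotations at B on the released spans (each span's end-slope, ×1/EI):
  span BC: point load 160.5 at a = 4: Pab(L + b)/(6LEI) = 285.3/EI
  span BC: triangular load, peak 16: w₀L³/(45EI) = 76.8/EI
  relative rotation θ_0 = (0 + 362.1)/EI = 362.1/EI
A unit hogging moment at B produces rotation L₁/(3EI) + L₂/(3EI) = 5/EI.
Compatibility: M_B·(L₁+L₂)/(3EI) = θ_0, giving M_B = 72.43 kN·m (hogging).
Span BC, ΣM about C: R_B^{BC}·6 = 513 + 72.43, so R_B^{BC} = 97.57 kN and R_C = 208.5 − 97.57 = 110.9 kN.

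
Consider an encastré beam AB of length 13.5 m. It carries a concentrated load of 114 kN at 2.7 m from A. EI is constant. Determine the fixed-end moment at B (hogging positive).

M_B = 49.25 kN·m

Take the two fixed-end moments M_A, M_B as redundants; the released structure is the simple span AB.
On the primary (simply-supported) span, the end slopes from the loading are:
  at A: point load 114 at a = 2.7: Pab(L + b)/(6LEI) = 997.3/EI
  at B: point load 114 at a = 2.7: Pab(L + a)/(6LEI) = 664.8/EI
  θ_A0 = 997.3/EI,  θ_B0 = 664.8/EI
Flexibility coefficients: a unit moment at one end gives L/(3EI) there and L/(6EI) at the far end, so f₁₁ = f₂₂ = 4.5/EI and f₁₂ = f₂₁ = 2.25/EI.
Compatibility — zero rotation at each built-in end:
  4.5 M_A + 2.25 M_B = 997.3
  2.25 M_A + 4.5 M_B = 664.8
Solving the pair gives M_A = 197 kN·m and M_B = 49.25 kN·m (hogging).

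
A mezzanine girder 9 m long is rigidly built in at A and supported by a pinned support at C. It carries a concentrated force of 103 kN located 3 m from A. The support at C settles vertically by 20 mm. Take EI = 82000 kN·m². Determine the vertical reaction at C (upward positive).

R_C = 8.51 kN

Release the roller at C. Primary structure: cantilever fixed at A.
Free-end deflection of the primary structure under the applied loading (downward +):
  point load 103 at a = 3: Pa²(3L − a)/(6EI) = 3708/EI
Flexibility coefficient — unit upward force at C: δ_{CC} = L³/(3EI) = 243/EI.
With EI = 82000 kN·m²: δ_0 = 0.04522 m and δ_{CC} = 0.002963 m/kN.
Compatibility — the beam at C must follow the support down by 0.02 m: δ_0 − R_C·δ_{CC} = 0.02, so R_C = (0.04522 − 0.02)/0.002963 = 8.51 kN.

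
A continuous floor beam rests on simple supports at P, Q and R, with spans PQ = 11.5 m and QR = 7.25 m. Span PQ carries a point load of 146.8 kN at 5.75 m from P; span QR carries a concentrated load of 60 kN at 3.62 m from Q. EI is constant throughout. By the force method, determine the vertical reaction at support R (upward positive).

Take M_Q as the redundant. Released structure: two simple spans PQ and QR with a hinge at Q.
Discontinuity in slope at Q on the released structure — sum the simple-span end rotations:
  span PQ: point load 146.8 at a = 5.75: Pab(L + a)/(6LEI) = 1213/EI
  span QR: point load 60 at a = 3.62: Pab(L + b)/(6LEI) = 197.2/EI
  relative rotation θ_0 = (1213 + 197.2)/EI = 1411/EI
A unit hogging moment at Q produces rotation L₁/(3EI) + L₂/(3EI) = 6.25/EI.
Compatibility: M_Q·(L₁+L₂)/(3EI) = θ_0, giving M_Q = 225.7 kN·m (hogging).
Span QR, ΣM about R: R_Q^{QR}·7.25 = 217.8 + 225.7, so R_Q^{QR} = 61.17 kN and R_R = 60 − 61.17 = -1.172 kN.

R_R = -1.172 kN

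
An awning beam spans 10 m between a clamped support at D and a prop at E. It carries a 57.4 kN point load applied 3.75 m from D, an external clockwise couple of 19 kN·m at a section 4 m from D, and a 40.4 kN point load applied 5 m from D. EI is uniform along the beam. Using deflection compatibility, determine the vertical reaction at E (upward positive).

R_E = 25.04 kN

Choose R_E as the redundant. The primary structure is the cantilever fixed at D.
Free-end deflection of the primary structure under the applied loading (downward +):
  point load 57.4 at a = 3.75: Pa²(3L − a)/(6EI) = 3531/EI
  clockwise couple 19 at a = 4: M₀a(2L − a)/(2EI) = 608/EI
  point load 40.4 at a = 5: Pa²(3L − a)/(6EI) = 4208/EI
  δ_0 = 8348/EI
Tip deflection under a unit load at E: L³/(3EI) = 333.3/EI.
Compatibility at E: δ_0 − R_E·δ_{EE} = 0, so R_E = 8348/333.3 = 25.04 kN.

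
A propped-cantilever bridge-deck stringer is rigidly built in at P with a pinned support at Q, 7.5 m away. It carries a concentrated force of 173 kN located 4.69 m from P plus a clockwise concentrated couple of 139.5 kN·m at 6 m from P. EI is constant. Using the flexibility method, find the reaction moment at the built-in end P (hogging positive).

Choose R_Q as the redundant. The primary structure is the cantilever fixed at P.
Free-end deflection of the primary structure under the applied loading (downward +):
  point load 173 at a = 4.69: Pa²(3L − a)/(6EI) = 11295/EI
  clockwise couple 139.5 at a = 6: M₀a(2L − a)/(2EI) = 3766/EI
  δ_0 = 15062/EI
Flexibility coefficient — unit upward force at Q: δ_{QQ} = L³/(3EI) = 140.6/EI.
The prop prevents deflection at Q: R_Q = δ_0/δ_{QQ} = 15062/140.6 = 107.1 kN.
Moment equilibrium about P: M_P = Σ(load moments about P) − R_Q·L = 950.9 − 107.1×7.5 = 147.6 kN·m.

M_P = 147.6 kN·m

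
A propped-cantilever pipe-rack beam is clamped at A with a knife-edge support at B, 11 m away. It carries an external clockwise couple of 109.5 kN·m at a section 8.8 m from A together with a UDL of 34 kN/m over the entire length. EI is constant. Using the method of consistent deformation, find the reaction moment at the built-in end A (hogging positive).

Choose R_B as the redundant. The primary structure is the cantilever fixed at A.
Downward deflection at the released point B due to the loads:
  clockwise couple 109.5 at a = 8.8: M₀a(2L − a)/(2EI) = 6360/EI
  UDL 34: wL⁴/(8EI) = 62224/EI
  δ_0 = 68584/EI
Flexibility coefficient — unit upward force at B: δ_{BB} = L³/(3EI) = 443.7/EI.
The prop prevents deflection at B: R_B = δ_0/δ_{BB} = 68584/443.7 = 154.6 kN.
Moment equilibrium about A: M_A = Σ(load moments about A) − R_B·L = 2166 − 154.6×11 = 466.1 kN·m.

M_A = 466.1 kN·m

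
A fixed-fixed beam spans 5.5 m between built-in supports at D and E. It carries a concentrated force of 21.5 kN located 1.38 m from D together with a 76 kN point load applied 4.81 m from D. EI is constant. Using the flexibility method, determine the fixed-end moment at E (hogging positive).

M_E = 45.68 kN·m

Take the two fixed-end moments M_D, M_E as redundants; the released structure is the simple span DE.
End rotations of the released simple span under the applied load (×1/EI):
  at D: point load 21.5 at a = 1.38: Pab(L + b)/(6LEI) = 35.63/EI
  at E: point load 21.5 at a = 1.38: Pab(L + a)/(6LEI) = 25.49/EI
  at D: point load 76 at a = 4.81: Pab(L + b)/(6LEI) = 47.31/EI
  at E: point load 76 at a = 4.81: Pab(L + a)/(6LEI) = 78.8/EI
  θ_D0 = 82.95/EI,  θ_E0 = 104.3/EI
Flexibility coefficients: a unit moment at one end gives L/(3EI) there and L/(6EI) at the far end, so f₁₁ = f₂₂ = 1.833/EI and f₁₂ = f₂₁ = 0.9167/EI.
Compatibility — zero rotation at each built-in end:
  1.833 M_D + 0.9167 M_E = 82.95
  0.9167 M_D + 1.833 M_E = 104.3
Solving the pair gives M_D = 22.4 kN·m and M_E = 45.68 kN·m (hogging).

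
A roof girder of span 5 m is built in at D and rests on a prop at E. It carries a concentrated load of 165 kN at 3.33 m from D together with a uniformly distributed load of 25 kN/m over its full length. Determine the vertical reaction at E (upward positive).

R_E = 132.3 kN

Choose R_E as the redundant. The primary structure is the cantilever fixed at D.
Primary-structure tip deflection at E by superposition:
  point load 165 at a = 3.33: Pa²(3L − a)/(6EI) = 3559/EI
  UDL 25: wL⁴/(8EI) = 1953/EI
  δ_0 = 5512/EI
Tip deflection under a unit load at E: L³/(3EI) = 41.67/EI.
The prop prevents deflection at E: R_E = δ_0/δ_{EE} = 5512/41.67 = 132.3 kN.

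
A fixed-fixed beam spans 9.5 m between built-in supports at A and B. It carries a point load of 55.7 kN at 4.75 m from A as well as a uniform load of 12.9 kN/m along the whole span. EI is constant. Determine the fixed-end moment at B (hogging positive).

Release both end moments; the primary structure is a simply-supported span AB with redundants M_A and M_B.
Simple-span end rotations at A and B under the given loads:
  at A: point load 55.7 at a = 4.75: Pab(L + b)/(6LEI) = 314.2/EI
  at B: point load 55.7 at a = 4.75: Pab(L + a)/(6LEI) = 314.2/EI
  at A: UDL 12.9: wL³/(24EI) = 460.8/EI
  at B: UDL 12.9: wL³/(24EI) = 460.8/EI
  θ_A0 = 775/EI,  θ_B0 = 775/EI
Flexibility coefficients: a unit moment at one end gives L/(3EI) there and L/(6EI) at the far end, so f₁₁ = f₂₂ = 3.167/EI and f₁₂ = f₂₁ = 1.583/EI.
Compatibility — zero rotation at each built-in end:
  3.167 M_A + 1.583 M_B = 775
  1.583 M_A + 3.167 M_B = 775
Solving the pair gives M_A = 163.2 kN·m and M_B = 163.2 kN·m (hogging).

M_B = 163.2 kN·m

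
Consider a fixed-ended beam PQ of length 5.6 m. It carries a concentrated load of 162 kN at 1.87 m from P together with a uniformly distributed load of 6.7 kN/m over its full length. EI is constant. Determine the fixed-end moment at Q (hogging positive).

Release both end moments; the primary structure is a simply-supported span PQ with redundants M_P and M_Q.
End rotations of the released simple span under the applied load (×1/EI):
  at P: point load 162 at a = 1.87: Pab(L + b)/(6LEI) = 313.8/EI
  at Q: point load 162 at a = 1.87: Pab(L + a)/(6LEI) = 251.2/EI
  at P: UDL 6.7: wL³/(24EI) = 49.03/EI
  at Q: UDL 6.7: wL³/(24EI) = 49.03/EI
  θ_P0 = 362.8/EI,  θ_Q0 = 300.2/EI
Flexibility coefficients: a unit moment at one end gives L/(3EI) there and L/(6EI) at the far end, so f₁₁ = f₂₂ = 1.867/EI and f₁₂ = f₂₁ = 0.9333/EI.
Compatibility — zero rotation at each built-in end:
  1.867 M_P + 0.9333 M_Q = 362.8
  0.9333 M_P + 1.867 M_Q = 300.2
Solving the pair gives M_P = 151.9 kN·m and M_Q = 84.89 kN·m (hogging).

M_Q = 84.89 kN·m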